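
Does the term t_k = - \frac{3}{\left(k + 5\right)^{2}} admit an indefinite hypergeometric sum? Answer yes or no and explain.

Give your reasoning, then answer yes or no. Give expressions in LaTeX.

Step 1: r(k) = (k + 5)**2/(k + 6)**2.
Take A(k)=k**2 + 10*k + 25, B(k)=k**2 + 12*k + 36, C(k)=1.
Set up (k**2 + 10*k + 25)·f(k+1) − (k**2 + 10*k + 25)·f(k) − (1) = 0.
From deg A=2, deg B=2, deg C=0: d=0.
Put f(k) = c0: A·f(k+1) − B(k−1)·f(k) − C = -1; need -1 = 0 — inconsistent ⇒ no f, not summable.

No. Not Gosper-summable.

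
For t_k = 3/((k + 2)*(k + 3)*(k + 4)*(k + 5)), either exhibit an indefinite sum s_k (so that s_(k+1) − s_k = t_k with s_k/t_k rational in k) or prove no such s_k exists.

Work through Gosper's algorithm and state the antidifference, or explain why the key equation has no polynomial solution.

s_k = k*(k**2 + 9*k + 26)/(24*(k + 2)*(k + 3)*(k + 4))

t_(k+1)/t_k = (k + 2)/(k + 6).
Gosper form: A/B · C(k+1)/C(k) with A=k + 2, B=k + 6, C=1.
Set up (k + 2)·f(k+1) − (k + 5)·f(k) − (1) = 0.
deg f ≤ 3 (via 1,1,0).
Solving with deg f ≤ 3: f(k) = k*(k**2 + 9*k + 26)/72.
Certificate R = B(k−1)f/C = k*(k + 5)*(k**2 + 9*k + 26)/72 gives s_k = k*(k**2 + 9*k + 26)/(24*(k + 2)*(k + 3)*(k + 4)).
Verify: 3/(k**4 + 14*k**3 + 71*k**2 + 154*k + 120) matches t_k.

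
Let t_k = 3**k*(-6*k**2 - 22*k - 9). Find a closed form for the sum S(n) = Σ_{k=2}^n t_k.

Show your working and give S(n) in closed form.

S(n) = -9*3**n*n**2 - 24*3**n*n - 6*3**n + 117

t_(k+1)/t_k = 3*(6*k**2 + 34*k + 37)/(6*k**2 + 22*k + 9).
A = 3, B = 1, C = k**2 + 11*k/3 + 3/2.
Set up (3)·f(k+1) − (1)·f(k) − (k**2 + 11*k/3 + 3/2) = 0.
Degrees (0,0,2) ⇒ d ≤ 2.
Solving with deg f ≤ 2: f(k) = (3*k**2 + 2*k - 3)/6.
Get s_k = R·t_k = 3**k*(-3*k**2 - 2*k + 3) with R(k) = B(k−1)f(k)/C(k) = (3*k**2 + 2*k - 3)/(6*k**2 + 22*k + 9).
Check: Δs_k = 3**k*(-6*k**2 - 22*k - 9). ✓
Evaluate: s_(n+1) = 3**(n + 1)*(-3*n**2 - 8*n - 2); subtract s_(2) = -117 ⇒ S(n) = -9*3**n*n**2 - 24*3**n*n - 6*3**n + 117.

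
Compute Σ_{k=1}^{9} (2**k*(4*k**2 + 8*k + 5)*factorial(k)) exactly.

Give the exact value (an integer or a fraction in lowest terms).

r(k) = 2*(4*k**3 + 20*k**2 + 33*k + 17)/(4*k**2 + 8*k + 5) after simplifying.
A = 2*k + 2, B = 1, C = k**2 + 2*k + 5/4.
Solve (2*k + 2)·f(k+1) − (1)·f(k) = k**2 + 2*k + 5/4.
deg f ≤ 1 (via 1,0,2).
A polynomial solution: f(k) = (2*k + 1)/4.
Then R = B(k−1)f/C = (2*k + 1)/(4*k**2 + 8*k + 5), so s_k = R(k)·t_k = 2**k*(2*k + 1)*factorial(k).
s_(k+1) − s_k = 2**k*(4*k**2 + 8*k + 5)*factorial(k) = t_k.
Evaluate s at k=10 and k=1: 78033715200 and 6; difference 78033715194.

Σ = 78033715194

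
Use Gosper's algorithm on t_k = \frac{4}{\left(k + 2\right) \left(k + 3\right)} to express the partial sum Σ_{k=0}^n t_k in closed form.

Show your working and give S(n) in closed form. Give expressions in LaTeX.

The ratio is (k + 2)/(k + 4).
Normal form (A,B,C) = (k + 2, k + 4, 1).
Need (k + 2)·f(k+1) − (k + 3)·f(k) = 1.
d = 1 from the (1,1,0) case.
Match coefficients ⇒ f(k) = k/2.
Then R = B(k−1)f/C = k*(k + 3)/2, so s_k = R(k)·t_k = 2*k/(k + 2).
Verify: 4/(k**2 + 5*k + 6) matches t_k.
Telescope: S(n) = s_(n+1) − s_(0) = 2*(n + 1)/(n + 3) − (0) = 2*(n + 1)/(n + 3).

S(n) = \frac{2 \left(n + 1\right)}{n + 3}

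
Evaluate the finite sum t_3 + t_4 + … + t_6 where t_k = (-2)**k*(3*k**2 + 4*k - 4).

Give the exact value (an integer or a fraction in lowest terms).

Σ = 5960

r(k) = 2*(-4*k - 3*(k + 1)**2)/(3*k**2 + 4*k - 4) after simplifying.
Take A(k)=-2, B(k)=1, C(k)=k**2 + 4*k/3 - 4/3.
Need (-2)·f(k+1) − (1)·f(k) = k**2 + 4*k/3 - 4/3.
Degrees (0,0,2) ⇒ d ≤ 2.
Solve for f: f(k) = -(k**2 - 2)/3 (degree 2 ≤ 2).
Certificate R = B(k−1)f/C = -(k**2 - 2)/((k + 2)*(3*k - 2)) gives s_k = (-2)**k*(2 - k**2).
Check: Δs_k = (-2)**k*(3*k**2 + 4*k - 4). ✓
Σ_(k=3)^(6) t_k = s_(7) − s_(3) = 6016 − (56) = 5960.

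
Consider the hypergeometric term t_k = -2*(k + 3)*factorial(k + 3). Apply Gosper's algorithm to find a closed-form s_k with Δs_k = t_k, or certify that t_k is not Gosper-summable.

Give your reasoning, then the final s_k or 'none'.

r(k) = (k + 4)**2/(k + 3) after simplifying.
So A=k + 4 and B=1, with C=k + 3.
Need (k + 4)·f(k+1) − (1)·f(k) = k + 3.
From deg A=1, deg B=0, deg C=1: d=0.
Solving with deg f ≤ 0: f(k) = 1.
Then R = B(k−1)f/C = 1/(k + 3), so s_k = R(k)·t_k = -2*factorial(k + 3).
s_(k+1) − s_k = -2*(k + 3)*factorial(k + 3) = t_k.

s_k = -2*factorial(k + 3)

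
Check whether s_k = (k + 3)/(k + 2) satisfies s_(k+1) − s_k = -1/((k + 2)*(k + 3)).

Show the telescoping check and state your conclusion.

valid (s_(k+1) − s_k reduces to t_k)

s_(k+1) = (k + 4)/(k + 3)
s_(k+1) − s_k = -1/(k**2 + 5*k + 6)
(s_(k+1) − s_k) − t_k = 0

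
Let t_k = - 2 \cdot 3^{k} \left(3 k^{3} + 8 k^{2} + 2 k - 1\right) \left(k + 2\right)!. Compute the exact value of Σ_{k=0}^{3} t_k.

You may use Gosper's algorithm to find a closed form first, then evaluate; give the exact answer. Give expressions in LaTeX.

Σ = -1049756

Step 1: r(k) = 3*(3*k**4 + 26*k**3 + 78*k**2 + 93*k + 36)/(3*k**3 + 8*k**2 + 2*k - 1).
Factor: A=3*k + 9; B=1; C=k**3 + 8*k**2/3 + 2*k/3 - 1/3.
f must satisfy (3*k + 9)·f(k+1) − (1)·f(k) = k**3 + 8*k**2/3 + 2*k/3 - 1/3.
From deg A=1, deg B=0, deg C=3: d=2.
Solve for f: f(k) = (k - 1)**2/3 (degree 2 ≤ 2).
Then R = B(k−1)f/C = (k - 1)**2/(3*k**3 + 8*k**2 + 2*k - 1), so s_k = R(k)·t_k = -2*3**k*(k - 1)**2*factorial(k + 2).
Δs = -2*3**k*(3*k**3 + 8*k**2 + 2*k - 1)*factorial(k + 2), as required.
Σ_(k=0)^(3) t_k = s_(4) − s_(0) = -1049760 − (-4) = -1049756.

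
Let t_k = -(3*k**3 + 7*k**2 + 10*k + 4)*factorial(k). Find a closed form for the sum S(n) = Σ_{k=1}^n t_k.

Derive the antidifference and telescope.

S(n) = -3*n**3*factorial(n) - 10*n**2*factorial(n) - 11*n*factorial(n) - 4*factorial(n) + 4

t_(k+1)/t_k = (3*k**4 + 19*k**3 + 49*k**2 + 57*k + 24)/(3*k**3 + 7*k**2 + 10*k + 4).
Gosper form: A/B · C(k+1)/C(k) with A=k + 1, B=1, C=k**3 + 7*k**2/3 + 10*k/3 + 4/3.
Key eq: (k + 1)·f(k+1) = (1)·f(k) + (k**3 + 7*k**2/3 + 10*k/3 + 4/3).
Degrees (1,0,3) ⇒ d ≤ 2.
A polynomial solution: f(k) = k*(3*k + 1)/3.
Get s_k = R·t_k = -k*(3*k + 1)*factorial(k) with R(k) = B(k−1)f(k)/C(k) = k*(3*k + 1)/(3*k**3 + 7*k**2 + 10*k + 4).
Check: Δs_k = -(3*k**3 + 7*k**2 + 10*k + 4)*factorial(k). ✓
Evaluate: s_(n+1) = -(n + 1)*(3*n + 4)*factorial(n + 1); subtract s_(1) = -4 ⇒ S(n) = -3*n**3*factorial(n) - 10*n**2*factorial(n) - 11*n*factorial(n) - 4*factorial(n) + 4.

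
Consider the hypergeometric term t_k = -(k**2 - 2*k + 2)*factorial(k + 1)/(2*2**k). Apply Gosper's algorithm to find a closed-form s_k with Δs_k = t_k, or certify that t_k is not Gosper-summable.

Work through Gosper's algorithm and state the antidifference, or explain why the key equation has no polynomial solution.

Compute t_(k+1)/t_k: get (k**3 + 2*k**2 + k + 2)/(2*(k**2 - 2*k + 2)).
So A=k/2 + 1 and B=1, with C=k**2 - 2*k + 2.
Need (k/2 + 1)·f(k+1) − (1)·f(k) = k**2 - 2*k + 2.
Bound: deg f ≤ 1.
A polynomial solution: f(k) = 2*(k - 3).
Then R = B(k−1)f/C = 2*(k - 3)/(k**2 - 2*k + 2), so s_k = R(k)·t_k = -(k - 3)*factorial(k + 1)/2**k.
Δs = -(k**2 - 2*k + 2)*factorial(k + 1)/(2*2**k), as required.

s_k = -(k - 3)*factorial(k + 1)/2**k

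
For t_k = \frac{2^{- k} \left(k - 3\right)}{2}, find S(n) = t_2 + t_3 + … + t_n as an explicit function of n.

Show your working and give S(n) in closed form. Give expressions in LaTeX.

r(k) = (k - 2)/(2*(k - 3)) after simplifying.
So A=1/2 and B=1, with C=k - 3.
Solve (1/2)·f(k+1) − (1)·f(k) = k - 3.
Degrees (0,0,1) ⇒ d ≤ 1.
Solving with deg f ≤ 1: f(k) = -2*(k - 2).
Certificate R = B(k−1)f/C = -2*(k - 2)/(k - 3) gives s_k = (2 - k)/2**k.
Check: Δs_k = (k - 3)/(2*2**k). ✓
Σ_(k=2)^n t_k = s_(n+1) − s_(2) = (2**(-n - 1)*(1 - n)) − (0), i.e. 2**(-n - 1)*(1 - n).

S(n) = 2^{- n - 1} \left(1 - n\right)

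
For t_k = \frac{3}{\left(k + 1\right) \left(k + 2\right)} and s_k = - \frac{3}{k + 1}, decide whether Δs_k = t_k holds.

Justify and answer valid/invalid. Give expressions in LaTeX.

Valid: the claim telescopes to t_k.

s_(k+1) = -3/(k + 2)
s_(k+1) − s_k = 3/((k + 1)*(k + 2))
(s_(k+1) − s_k) − t_k = 0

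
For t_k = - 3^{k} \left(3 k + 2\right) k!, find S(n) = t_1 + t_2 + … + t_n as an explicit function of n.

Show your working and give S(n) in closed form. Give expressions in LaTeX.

S(n) = - 3 \cdot 3^{n} \left(n + 1\right)! + 3

r(k) = 3*(k + 1)*(3*k + 5)/(3*k + 2) after simplifying.
Factor: A=3*k + 3; B=1; C=k + 2/3.
Key eq: (3*k + 3)·f(k+1) = (1)·f(k) + (k + 2/3).
From deg A=1, deg B=0, deg C=1: d=0.
A polynomial solution: f(k) = 1/3.
Get s_k = R·t_k = -3**k*factorial(k) with R(k) = B(k−1)f(k)/C(k) = 1/(3*k + 2).
Δs = -3**k*(3*k + 2)*factorial(k), as required.
Evaluate: s_(n+1) = -3**(n + 1)*factorial(n + 1); subtract s_(1) = -3 ⇒ S(n) = -3*3**n*factorial(n + 1) + 3.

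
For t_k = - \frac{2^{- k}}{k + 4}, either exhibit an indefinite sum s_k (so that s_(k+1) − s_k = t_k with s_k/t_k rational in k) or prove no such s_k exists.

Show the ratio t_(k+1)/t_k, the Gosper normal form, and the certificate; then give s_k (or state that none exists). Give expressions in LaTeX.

none (Gosper's algorithm certifies no s_k)

t_(k+1)/t_k = (k + 4)/(2*(k + 5)).
So A=k/2 + 2 and B=k + 5, with C=1.
Set up (k/2 + 2)·f(k+1) − (k + 4)·f(k) − (1) = 0.
d = -1 from the (1,1,0) case.
Negative degree bound (-1): no f exists, t_k not Gosper-summable.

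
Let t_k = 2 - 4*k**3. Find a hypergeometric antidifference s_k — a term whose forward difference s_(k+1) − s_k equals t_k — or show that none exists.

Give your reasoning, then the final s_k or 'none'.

The ratio is (2*(k + 1)**3 - 1)/(2*k**3 - 1).
So A=1 and B=1, with C=k**3 - 1/2.
Key eq: (1)·f(k+1) = (1)·f(k) + (k**3 - 1/2).
Degrees (0,0,3) ⇒ d ≤ 4.
Solving with deg f ≤ 4: f(k) = k*(k - 2)*(k**2 + 1)/4.
Get s_k = R·t_k = k*(-k**3 + 2*k**2 - k + 2) with R(k) = B(k−1)f(k)/C(k) = k*(k - 2)*(k**2 + 1)/(2*(2*k**3 - 1)).
Δs = 2 - 4*k**3, as required.

s_k = k*(-k**3 + 2*k**2 - k + 2)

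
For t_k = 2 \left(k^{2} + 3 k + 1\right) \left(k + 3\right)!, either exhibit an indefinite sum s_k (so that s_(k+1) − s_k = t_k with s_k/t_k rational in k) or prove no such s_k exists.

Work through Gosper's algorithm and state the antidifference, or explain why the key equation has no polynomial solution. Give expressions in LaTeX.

s_k = 2 \left(k - 1\right) \left(k + 3\right)!

The ratio is (k + 4)*(3*k + (k + 1)**2 + 4)/(k**2 + 3*k + 1).
Take A(k)=k + 4, B(k)=1, C(k)=k**2 + 3*k + 1.
Key eq: (k + 4)·f(k+1) = (1)·f(k) + (k**2 + 3*k + 1).
deg f ≤ 1 (via 1,0,2).
Solving with deg f ≤ 1: f(k) = k - 1.
Then R = B(k−1)f/C = (k - 1)/(k**2 + 3*k + 1), so s_k = R(k)·t_k = 2*(k - 1)*factorial(k + 3).
Δs = 2*(k**2 + 3*k + 1)*factorial(k + 3), as required.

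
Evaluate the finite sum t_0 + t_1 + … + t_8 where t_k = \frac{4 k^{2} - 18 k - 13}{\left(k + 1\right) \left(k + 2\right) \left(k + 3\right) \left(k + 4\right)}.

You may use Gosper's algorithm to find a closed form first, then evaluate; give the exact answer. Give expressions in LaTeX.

Σ = -391/440

Ratio r(k) = (k + 1)*(18*k - 4*(k + 1)**2 + 31)/((k + 5)*(-4*k**2 + 18*k + 13)).
Normal form (A,B,C) = (k + 1, k + 5, k**2 - 9*k/2 - 13/4).
f must satisfy (k + 1)·f(k+1) − (k + 4)·f(k) = k**2 - 9*k/2 - 13/4.
Bound: deg f ≤ 3.
A polynomial solution: f(k) = -k*(2*k**2 + 24*k + 13)/12.
Get s_k = R·t_k = k*(-2*k**2 - 24*k - 13)/(3*(k + 1)*(k + 2)*(k + 3)) with R(k) = B(k−1)f(k)/C(k) = -k*(k + 4)*(2*k**2 + 24*k + 13)/(3*(4*k**2 - 18*k - 13)).
s_(k+1) − s_k = (4*k**2 - 18*k - 13)/(k**4 + 10*k**3 + 35*k**2 + 50*k + 24) = t_k.
Telescoping: Σ = s_(9) − s_(0) = -391/440 − (0) = -391/440.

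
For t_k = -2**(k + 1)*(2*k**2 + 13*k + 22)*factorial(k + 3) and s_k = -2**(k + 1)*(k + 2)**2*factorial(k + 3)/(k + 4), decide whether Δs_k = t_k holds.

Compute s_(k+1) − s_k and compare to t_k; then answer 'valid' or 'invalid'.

Invalid: residual 2**(k + 2)*(2*k**3 + 21*k**2 + 73*k + 86)*factorial(k + 3)/((k + 4)*(k + 5)) ≠ 0.

s_(k+1) = -2**(k + 2)*(k + 3)**2*factorial(k + 4)/(k + 5)
s_(k+1) − s_k = -2**(k + 1)*(2*k**4 + 27*k**3 + 137*k**2 + 312*k + 268)*factorial(k + 3)/((k + 4)*(k + 5))
(s_(k+1) − s_k) − t_k = 2**(k + 2)*(2*k**3 + 21*k**2 + 73*k + 86)*factorial(k + 3)/((k + 4)*(k + 5))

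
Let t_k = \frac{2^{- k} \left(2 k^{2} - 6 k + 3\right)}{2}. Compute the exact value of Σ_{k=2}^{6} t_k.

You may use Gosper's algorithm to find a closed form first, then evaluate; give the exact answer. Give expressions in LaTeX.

Σ = 137/128

Compute t_(k+1)/t_k: get (k**2 - k - 1/2)/(2*k**2 - 6*k + 3).
A = 1/2, B = 1, C = k**2 - 3*k + 3/2.
Need (1/2)·f(k+1) − (1)·f(k) = k**2 - 3*k + 3/2.
From deg A=0, deg B=0, deg C=2: d=2.
Solve for f: f(k) = -2*k**2 + 2*k - 3 (degree 2 ≤ 2).
Certificate R = B(k−1)f/C = -2*(2*k**2 - 2*k + 3)/(2*k**2 - 6*k + 3) gives s_k = (-2*k**2 + 2*k - 3)/2**k.
Δs = (2*k**2 - 6*k + 3)/(2*2**k), as required.
Σ_(k=2)^(6) t_k = s_(7) − s_(2) = -87/128 − (-7/4) = 137/128.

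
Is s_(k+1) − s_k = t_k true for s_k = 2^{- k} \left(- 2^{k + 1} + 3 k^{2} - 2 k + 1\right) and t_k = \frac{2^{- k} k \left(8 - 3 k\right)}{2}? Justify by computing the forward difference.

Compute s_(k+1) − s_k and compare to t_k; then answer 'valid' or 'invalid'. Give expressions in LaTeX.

Valid — Δs_k = t_k.

s_(k+1) = (-4*2**k + 3*k**2 + 4*k + 2)/(2*2**k)
s_(k+1) − s_k = k*(8 - 3*k)/(2*2**k)
(s_(k+1) − s_k) − t_k = 0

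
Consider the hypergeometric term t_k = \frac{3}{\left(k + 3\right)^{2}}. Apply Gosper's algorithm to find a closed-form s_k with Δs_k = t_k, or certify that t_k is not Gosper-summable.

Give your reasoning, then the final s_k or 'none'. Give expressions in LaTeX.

The ratio is (k + 3)**2/(k + 4)**2.
Factor: A=k**2 + 6*k + 9; B=k**2 + 8*k + 16; C=1.
f must satisfy (k**2 + 6*k + 9)·f(k+1) − (k**2 + 6*k + 9)·f(k) = 1.
Bound: deg f ≤ 0.
Write f(k) = c0. Then LHS − RHS = -1, requiring -1 = 0: contradictory. No certificate.

not Gosper-summable; s_k does not exist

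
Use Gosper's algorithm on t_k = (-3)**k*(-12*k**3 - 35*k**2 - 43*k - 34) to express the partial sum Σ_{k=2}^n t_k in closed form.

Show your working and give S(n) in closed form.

Compute t_(k+1)/t_k: get 3*(-12*k**3 - 71*k**2 - 149*k - 124)/(12*k**3 + 35*k**2 + 43*k + 34).
Gosper form: A/B · C(k+1)/C(k) with A=-3, B=1, C=k**3 + 35*k**2/12 + 43*k/12 + 17/6.
Solve (-3)·f(k+1) − (1)·f(k) = k**3 + 35*k**2/12 + 43*k/12 + 17/6.
Bound: deg f ≤ 3.
Solve for f: f(k) = -(3*k**3 + 2*k**2 + k + 4)/12 (degree 3 ≤ 3).
Get s_k = R·t_k = (-3)**k*(3*k**3 + 2*k**2 + k + 4) with R(k) = B(k−1)f(k)/C(k) = -(3*k**3 + 2*k**2 + k + 4)/(12*k**3 + 35*k**2 + 43*k + 34).
s_(k+1) − s_k = (-3)**k*(-12*k**3 - 35*k**2 - 43*k - 34) = t_k.
s_(n+1) = (-3)**(n + 1)*(3*n**3 + 11*n**2 + 14*n + 10) and s_(2) = 342, so S(n) = -33*(-3)**n*n**2 - 42*(-3)**n*n - 30*(-3)**n + 3*(-3)**(n + 1)*n**3 - 342.

S(n) = -33*(-3)**n*n**2 - 42*(-3)**n*n - 30*(-3)**n + 3*(-3)**(n + 1)*n**3 - 342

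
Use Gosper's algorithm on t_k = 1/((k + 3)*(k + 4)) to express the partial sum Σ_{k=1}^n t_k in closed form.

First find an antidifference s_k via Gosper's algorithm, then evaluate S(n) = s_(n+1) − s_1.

S(n) = n/(4*(n + 4))

Compute t_(k+1)/t_k: get (k + 3)/(k + 5).
Take A(k)=k + 3, B(k)=k + 5, C(k)=1.
Key eq: (k + 3)·f(k+1) = (k + 4)·f(k) + (1).
deg f ≤ 1 (via 1,1,0).
Coefficient equations give f(k) = k/3.
Get s_k = R·t_k = k/(3*(k + 3)) with R(k) = B(k−1)f(k)/C(k) = k*(k + 4)/3.
Check: Δs_k = 1/(k**2 + 7*k + 12). ✓
s_(n+1) = (n + 1)/(3*(n + 4)) and s_(1) = 1/12, so S(n) = n/(4*(n + 4)).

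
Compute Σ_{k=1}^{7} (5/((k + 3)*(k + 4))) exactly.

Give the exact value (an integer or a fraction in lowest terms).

Σ = 35/44

Step 1: r(k) = (k + 3)/(k + 5).
Factor: A=k + 3; B=k + 5; C=1.
f must satisfy (k + 3)·f(k+1) − (k + 4)·f(k) = 1.
Bound: deg f ≤ 1.
Coefficient equations give f(k) = k/3.
Get s_k = R·t_k = 5*k/(3*(k + 3)) with R(k) = B(k−1)f(k)/C(k) = k*(k + 4)/3.
Check: Δs_k = 5/(k**2 + 7*k + 12). ✓
Telescoping: Σ = s_(8) − s_(1) = 40/33 − (5/12) = 35/44.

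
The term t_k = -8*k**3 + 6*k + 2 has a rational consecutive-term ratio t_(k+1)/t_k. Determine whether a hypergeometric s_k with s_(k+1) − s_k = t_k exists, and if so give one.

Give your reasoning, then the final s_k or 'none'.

Ratio r(k) = (3*k - 4*(k + 1)**3 + 4)/(-4*k**3 + 3*k + 1).
Normal form (A,B,C) = (1, 1, k**3 - 3*k/4 - 1/4).
Solve (1)·f(k+1) − (1)·f(k) = k**3 - 3*k/4 - 1/4.
d = 4 from the (0,0,3) case.
Coefficient equations give f(k) = k*(2*k**3 - 4*k**2 - k + 1)/8.
Get s_k = R·t_k = k*(-2*k**3 + 4*k**2 + k - 1) with R(k) = B(k−1)f(k)/C(k) = k*(2*k**3 - 4*k**2 - k + 1)/(2*(k - 1)*(2*k + 1)**2).
Δs = -8*k**3 + 6*k + 2, as required.

s_k = k*(-2*k**3 + 4*k**2 + k - 1)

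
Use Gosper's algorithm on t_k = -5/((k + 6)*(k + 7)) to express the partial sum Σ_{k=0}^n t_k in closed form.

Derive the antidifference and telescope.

Compute t_(k+1)/t_k: get (k + 6)/(k + 8).
A = k + 6, B = k + 8, C = 1.
Key eq: (k + 6)·f(k+1) = (k + 7)·f(k) + (1).
Bound: deg f ≤ 1.
Match coefficients ⇒ f(k) = k/6.
R(k) = B(k−1)·f(k)/C(k) = k*(k + 7)/6; s_k = R·t_k = -5*k/(6*k + 36).
s_(k+1) − s_k = -5/(k**2 + 13*k + 42) = t_k.
Σ_(k=0)^n t_k = s_(n+1) − s_(0) = (5*(-n - 1)/(6*(n + 7))) − (0), i.e. 5*(-n - 1)/(6*(n + 7)).

S(n) = 5*(-n - 1)/(6*(n + 7))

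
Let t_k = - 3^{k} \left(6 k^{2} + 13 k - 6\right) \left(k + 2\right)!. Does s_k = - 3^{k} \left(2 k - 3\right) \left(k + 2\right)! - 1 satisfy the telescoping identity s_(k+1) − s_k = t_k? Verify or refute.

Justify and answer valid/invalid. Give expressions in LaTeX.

Valid — Δs_k = t_k.

s_(k+1) = -3**(k + 1)*(2*k - 1)*factorial(k + 3) - 1
s_(k+1) − s_k = -3**k*(6*k**2 + 13*k - 6)*factorial(k + 2)
(s_(k+1) − s_k) − t_k = 0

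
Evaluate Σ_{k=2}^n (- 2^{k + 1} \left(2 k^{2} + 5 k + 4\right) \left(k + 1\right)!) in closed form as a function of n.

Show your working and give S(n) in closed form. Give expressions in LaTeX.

The ratio is 2*(2*k**3 + 13*k**2 + 29*k + 22)/(2*k**2 + 5*k + 4).
Gosper form: A/B · C(k+1)/C(k) with A=2*k + 4, B=1, C=k**2 + 5*k/2 + 2.
Solve (2*k + 4)·f(k+1) − (1)·f(k) = k**2 + 5*k/2 + 2.
Degrees (1,0,2) ⇒ d ≤ 1.
Coefficient equations give f(k) = k/2.
Get s_k = R·t_k = -2**(k + 1)*k*factorial(k + 1) with R(k) = B(k−1)f(k)/C(k) = k/(2*k**2 + 5*k + 4).
Check: Δs_k = -2**(k + 1)*(2*k**2 + 5*k + 4)*factorial(k + 1). ✓
Telescope: S(n) = s_(n+1) − s_(2) = -2**(n + 2)*(n + 1)*factorial(n + 2) − (-96) = -4*2**n*n*factorial(n + 2) - 4*2**n*factorial(n + 2) + 96.

S(n) = - 4 \cdot 2^{n} n \left(n + 2\right)! - 4 \cdot 2^{n} \left(n + 2\right)! + 96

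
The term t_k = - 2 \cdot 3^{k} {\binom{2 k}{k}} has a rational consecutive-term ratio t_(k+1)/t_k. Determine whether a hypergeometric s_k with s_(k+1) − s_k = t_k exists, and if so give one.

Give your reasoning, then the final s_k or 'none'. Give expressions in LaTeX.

The ratio is 6*(2*k + 1)/(k + 1).
Gosper form: A/B · C(k+1)/C(k) with A=12*k + 6, B=k + 1, C=1.
Solve (12*k + 6)·f(k+1) − (k)·f(k) = 1.
d = -1 from the (1,1,0) case.
d = -1 < 0 ⇒ no nonzero polynomial f; not summable.

no hypergeometric antidifference exists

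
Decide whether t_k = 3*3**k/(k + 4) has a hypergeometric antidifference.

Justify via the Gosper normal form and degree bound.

r(k) = 3*(k + 4)/(k + 5) after simplifying.
So A=3*k + 12 and B=k + 5, with C=1.
Set up (3*k + 12)·f(k+1) − (k + 4)·f(k) − (1) = 0.
Bound: deg f ≤ -1.
Negative degree bound (-1): no f exists, t_k not Gosper-summable.

No — negative degree bound, so no certificate f.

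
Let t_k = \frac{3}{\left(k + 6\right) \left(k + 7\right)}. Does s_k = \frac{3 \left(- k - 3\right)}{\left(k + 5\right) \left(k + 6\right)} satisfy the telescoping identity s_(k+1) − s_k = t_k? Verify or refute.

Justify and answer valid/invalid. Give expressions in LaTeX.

s_(k+1) = 3*(-k - 4)/((k + 6)*(k + 7))
s_(k+1) − s_k = 3*(k + 1)/(k**3 + 18*k**2 + 107*k + 210)
(s_(k+1) − s_k) − t_k = -12/(k**3 + 18*k**2 + 107*k + 210)

Invalid: residual - \frac{12}{k^{3} + 18 k^{2} + 107 k + 210} ≠ 0.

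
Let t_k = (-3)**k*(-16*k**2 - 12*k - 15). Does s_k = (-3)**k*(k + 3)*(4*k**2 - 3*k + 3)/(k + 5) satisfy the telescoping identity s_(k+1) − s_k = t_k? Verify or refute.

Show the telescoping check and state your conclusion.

Invalid: residual (-3)**k*(32*k**3 + 192*k**2 + 144*k + 156)/(k**2 + 11*k + 30) ≠ 0.

s_(k+1) = 3*(-3)**k*(k + 4)*(3*k - 4*(k + 1)**2)/(k + 6)
s_(k+1) − s_k = (-3)**k*(-16*k**4 - 156*k**3 - 435*k**2 - 381*k - 294)/(k**2 + 11*k + 30)
(s_(k+1) − s_k) − t_k = (-3)**k*(32*k**3 + 192*k**2 + 144*k + 156)/(k**2 + 11*k + 30)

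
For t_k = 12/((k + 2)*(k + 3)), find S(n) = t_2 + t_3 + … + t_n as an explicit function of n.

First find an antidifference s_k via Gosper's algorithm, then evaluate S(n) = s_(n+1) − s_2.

Compute t_(k+1)/t_k: get (k + 2)/(k + 4).
Factor: A=k + 2; B=k + 4; C=1.
f must satisfy (k + 2)·f(k+1) − (k + 3)·f(k) = 1.
From deg A=1, deg B=1, deg C=0: d=1.
Solve for f: f(k) = k/2 (degree 1 ≤ 1).
So s_k = (B(k−1)f/C)·t_k = (k*(k + 3)/2)·t_k = 6*k/(k + 2).
Δs = 12/(k**2 + 5*k + 6), as required.
Evaluate: s_(n+1) = 6*(n + 1)/(n + 3); subtract s_(2) = 3 ⇒ S(n) = 3*(n - 1)/(n + 3).

S(n) = 3*(n - 1)/(n + 3)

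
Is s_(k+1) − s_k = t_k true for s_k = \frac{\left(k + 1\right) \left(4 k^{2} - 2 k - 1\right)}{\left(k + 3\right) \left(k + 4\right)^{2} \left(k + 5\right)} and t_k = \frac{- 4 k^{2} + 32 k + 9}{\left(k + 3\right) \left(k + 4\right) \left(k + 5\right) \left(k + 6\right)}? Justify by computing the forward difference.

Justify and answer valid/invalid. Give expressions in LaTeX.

s_(k+1) = -(k + 2)*(2*k - 4*(k + 1)**2 + 3)/((k + 4)*(k + 5)**2*(k + 6))
s_(k+1) − s_k = (-4*k**4 + 20*k**3 + 235*k**2 + 271*k + 54)/(k**6 + 27*k**5 + 301*k**4 + 1773*k**3 + 5818*k**2 + 10080*k + 7200)
(s_(k+1) − s_k) − t_k = 6*(4*k**3 + 3*k**2 - 75*k - 21)/(k**6 + 27*k**5 + 301*k**4 + 1773*k**3 + 5818*k**2 + 10080*k + 7200)

Invalid: residual \frac{6 \left(4 k^{3} + 3 k^{2} - 75 k - 21\right)}{k^{6} + 27 k^{5} + 301 k^{4} + 1773 k^{3} + 5818 k^{2} + 10080 k + 7200} ≠ 0.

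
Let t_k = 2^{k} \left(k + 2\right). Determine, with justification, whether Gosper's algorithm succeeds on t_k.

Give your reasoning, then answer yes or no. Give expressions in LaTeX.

Yes. s_k = 2^{k} k.

The ratio is 2*(k + 3)/(k + 2).
Gosper form: A/B · C(k+1)/C(k) with A=2, B=1, C=k + 2.
Solve (2)·f(k+1) − (1)·f(k) = k + 2.
Degrees (0,0,1) ⇒ d ≤ 1.
Match coefficients ⇒ f(k) = k.
R(k) = B(k−1)·f(k)/C(k) = k/(k + 2); s_k = R·t_k = 2**k*k.
Δs = 2**k*(k + 2), as required.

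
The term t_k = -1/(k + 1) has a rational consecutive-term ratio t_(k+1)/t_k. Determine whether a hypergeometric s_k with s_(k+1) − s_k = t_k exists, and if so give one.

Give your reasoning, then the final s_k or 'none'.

t_(k+1)/t_k = (k + 1)/(k + 2).
Normal form (A,B,C) = (k + 1, k + 2, 1).
f must satisfy (k + 1)·f(k+1) − (k + 1)·f(k) = 1.
d = 0 from the (1,1,0) case.
Generic f = c0 gives residual -1; -1 = 0 cannot hold, so t_k is not Gosper-summable.

no hypergeometric antidifference exists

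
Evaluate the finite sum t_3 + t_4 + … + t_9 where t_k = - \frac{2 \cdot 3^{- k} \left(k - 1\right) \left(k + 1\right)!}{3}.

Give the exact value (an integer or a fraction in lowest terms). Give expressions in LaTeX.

Σ = -984304/729

Ratio r(k) = k*(k + 2)/(3*(k - 1)).
A = k/3 + 2/3, B = 1, C = k - 1.
Set up (k/3 + 2/3)·f(k+1) − (1)·f(k) − (k - 1) = 0.
Degrees (1,0,1) ⇒ d ≤ 0.
Match coefficients ⇒ f(k) = 3.
R(k) = B(k−1)·f(k)/C(k) = 3/(k - 1); s_k = R·t_k = -2*factorial(k + 1)/3**k.
Check: Δs_k = -2*(k - 1)*factorial(k + 1)/(3*3**k). ✓
Evaluate s at k=10 and k=3: -985600/729 and -16/9; difference -984304/729.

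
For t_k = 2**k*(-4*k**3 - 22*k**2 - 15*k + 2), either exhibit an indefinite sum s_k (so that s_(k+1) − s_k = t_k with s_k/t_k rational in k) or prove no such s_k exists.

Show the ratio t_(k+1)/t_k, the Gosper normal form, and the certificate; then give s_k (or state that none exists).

Step 1: r(k) = 2*(4*k**3 + 34*k**2 + 71*k + 39)/(4*k**3 + 22*k**2 + 15*k - 2).
Take A(k)=2, B(k)=1, C(k)=k**3 + 11*k**2/2 + 15*k/4 - 1/2.
Set up (2)·f(k+1) − (1)·f(k) − (k**3 + 11*k**2/2 + 15*k/4 - 1/2) = 0.
Bound: deg f ≤ 3.
Solve for f: f(k) = (4*k**3 - 2*k**2 - k - 4)/4 (degree 3 ≤ 3).
So s_k = (B(k−1)f/C)·t_k = ((4*k**3 - 2*k**2 - k - 4)/(4*k**3 + 22*k**2 + 15*k - 2))·t_k = 2**k*(-4*k**3 + 2*k**2 + k + 4).
s_(k+1) − s_k = 2**k*(-4*k**3 - 22*k**2 - 15*k + 2) = t_k.

s_k = 2**k*(-4*k**3 + 2*k**2 + k + 4)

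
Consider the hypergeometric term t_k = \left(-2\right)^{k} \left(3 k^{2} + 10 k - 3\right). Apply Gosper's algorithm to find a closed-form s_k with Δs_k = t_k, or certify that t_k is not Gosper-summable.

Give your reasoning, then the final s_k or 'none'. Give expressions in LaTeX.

r(k) = 2*(-3*k**2 - 16*k - 10)/(3*k**2 + 10*k - 3) after simplifying.
Factor: A=-2; B=1; C=k**2 + 10*k/3 - 1.
Solve (-2)·f(k+1) − (1)·f(k) = k**2 + 10*k/3 - 1.
From deg A=0, deg B=0, deg C=2: d=2.
Match coefficients ⇒ f(k) = -(k - 1)*(k + 3)/3.
Get s_k = R·t_k = (-2)**k*(-k**2 - 2*k + 3) with R(k) = B(k−1)f(k)/C(k) = -(k - 1)*(k + 3)/(3*k**2 + 10*k - 3).
Verify: (-2)**k*(3*k**2 + 10*k - 3) matches t_k.

s_k = \left(-2\right)^{k} \left(- k^{2} - 2 k + 3\right)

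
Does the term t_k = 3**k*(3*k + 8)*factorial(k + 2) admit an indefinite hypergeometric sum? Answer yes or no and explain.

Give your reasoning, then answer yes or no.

Yes. s_k = 3**k*factorial(k + 2).

Step 1: r(k) = 3*(k + 3)*(3*k + 11)/(3*k + 8).
Gosper form: A/B · C(k+1)/C(k) with A=3*k + 9, B=1, C=k + 8/3.
Need (3*k + 9)·f(k+1) − (1)·f(k) = k + 8/3.
d = 0 from the (1,0,1) case.
A polynomial solution: f(k) = 1/3.
Then R = B(k−1)f/C = 1/(3*k + 8), so s_k = R(k)·t_k = 3**k*factorial(k + 2).
s_(k+1) − s_k = 3**k*(3*k + 8)*factorial(k + 2) = t_k.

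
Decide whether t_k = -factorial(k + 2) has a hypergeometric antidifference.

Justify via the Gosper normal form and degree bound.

The ratio is k + 3.
Normal form (A,B,C) = (k + 3, 1, 1).
Key eq: (k + 3)·f(k+1) = (1)·f(k) + (1).
Degrees (1,0,0) ⇒ d ≤ -1.
Bound -1 < 0, so the key equation has no polynomial solution.

No — negative degree bound, so no certificate f.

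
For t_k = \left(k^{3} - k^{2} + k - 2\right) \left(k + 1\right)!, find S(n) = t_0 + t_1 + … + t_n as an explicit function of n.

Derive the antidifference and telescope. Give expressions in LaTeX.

Compute t_(k+1)/t_k: get (k + 2)*(k + (k + 1)**3 - (k + 1)**2 - 1)/(k**3 - k**2 + k - 2).
Gosper form: A/B · C(k+1)/C(k) with A=k + 2, B=1, C=k**3 - k**2 + k - 2.
Set up (k + 2)·f(k+1) − (1)·f(k) − (k**3 - k**2 + k - 2) = 0.
From deg A=1, deg B=0, deg C=3: d=2.
Match coefficients ⇒ f(k) = (k - 2)**2.
R(k) = B(k−1)·f(k)/C(k) = (k - 2)**2/(k**3 - k**2 + k - 2); s_k = R·t_k = (k - 2)**2*factorial(k + 1).
s_(k+1) − s_k = (k**3 - k**2 + k - 2)*factorial(k + 1) = t_k.
Telescope: S(n) = s_(n+1) − s_(0) = (n - 1)**2*factorial(n + 2) − (4) = n**4*factorial(n) + n**3*factorial(n) - 3*n**2*factorial(n) - n*factorial(n) + 2*factorial(n) - 4.

S(n) = n^{4} n! + n^{3} n! - 3 n^{2} n! - n n! + 2 n! - 4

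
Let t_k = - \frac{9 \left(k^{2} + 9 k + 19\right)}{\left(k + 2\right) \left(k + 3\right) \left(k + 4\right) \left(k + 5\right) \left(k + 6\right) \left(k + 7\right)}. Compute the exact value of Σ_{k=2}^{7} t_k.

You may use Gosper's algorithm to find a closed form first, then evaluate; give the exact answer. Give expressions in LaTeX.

Σ = -31/2240

The ratio is (k + 2)*(9*k + (k + 1)**2 + 28)/((k + 8)*(k**2 + 9*k + 19)).
So A=k + 2 and B=k + 8, with C=k**2 + 9*k + 19.
Set up (k + 2)·f(k+1) − (k + 7)·f(k) − (k**2 + 9*k + 19) = 0.
From deg A=1, deg B=1, deg C=2: d=5.
Coefficient equations give f(k) = k*(k + 3)*(k + 5)*(k**2 + 12*k + 44)/144.
Get s_k = R·t_k = k*(-k**2 - 12*k - 44)/(16*(k**3 + 12*k**2 + 44*k + 48)) with R(k) = B(k−1)f(k)/C(k) = k*(k + 3)*(k + 5)*(k + 7)*(k**2 + 12*k + 44)/(144*(k**2 + 9*k + 19)).
Δs = 9*(-k**2 - 9*k - 19)/(k**6 + 27*k**5 + 295*k**4 + 1665*k**3 + 5104*k**2 + 8028*k + 5040), as required.
Σ_(k=2)^(7) t_k = s_(8) − s_(2) = -17/280 − (-3/64) = -31/2240.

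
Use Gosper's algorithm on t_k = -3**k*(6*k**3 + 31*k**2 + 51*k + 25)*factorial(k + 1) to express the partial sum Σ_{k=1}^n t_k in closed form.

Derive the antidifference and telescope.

S(n) = -6*3**n*n**4*factorial(n) - 39*3**n*n**3*factorial(n) - 87*3**n*n**2*factorial(n) - 78*3**n*n*factorial(n) - 24*3**n*factorial(n) + 24

Step 1: r(k) = 3*(6*k**4 + 61*k**3 + 229*k**2 + 375*k + 226)/(6*k**3 + 31*k**2 + 51*k + 25).
A = 3*k + 6, B = 1, C = k**3 + 31*k**2/6 + 17*k/2 + 25/6.
Need (3*k + 6)·f(k+1) − (1)·f(k) = k**3 + 31*k**2/6 + 17*k/2 + 25/6.
d = 2 from the (1,0,3) case.
Solve for f: f(k) = (2*k**2 + 3*k - 1)/6 (degree 2 ≤ 2).
Certificate R = B(k−1)f/C = (2*k**2 + 3*k - 1)/(6*k**3 + 31*k**2 + 51*k + 25) gives s_k = -3**k*(2*k**2 + 3*k - 1)*factorial(k + 1).
Verify: -3**k*(6*k**3 + 31*k**2 + 51*k + 25)*factorial(k + 1) matches t_k.
Evaluate: s_(n+1) = -3**(n + 1)*(2*n**2 + 7*n + 4)*factorial(n + 2); subtract s_(1) = -24 ⇒ S(n) = -6*3**n*n**4*factorial(n) - 39*3**n*n**3*factorial(n) - 87*3**n*n**2*factorial(n) - 78*3**n*n*factorial(n) - 24*3**n*factorial(n) + 24.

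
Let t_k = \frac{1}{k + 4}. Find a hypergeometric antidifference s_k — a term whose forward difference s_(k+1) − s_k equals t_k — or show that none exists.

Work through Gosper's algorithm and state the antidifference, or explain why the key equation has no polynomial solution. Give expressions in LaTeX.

r(k) = (k + 4)/(k + 5) after simplifying.
Factor: A=k + 4; B=k + 5; C=1.
Set up (k + 4)·f(k+1) − (k + 4)·f(k) − (1) = 0.
d = 0 from the (1,1,0) case.
Write f(k) = c0. Then LHS − RHS = -1, requiring -1 = 0: contradictory. No certificate.

not Gosper-summable; s_k does not exist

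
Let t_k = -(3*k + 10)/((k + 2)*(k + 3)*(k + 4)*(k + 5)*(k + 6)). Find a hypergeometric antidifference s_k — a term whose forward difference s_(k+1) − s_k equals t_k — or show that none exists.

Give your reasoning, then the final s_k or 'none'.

s_k = k*(-k**2 - 11*k - 38)/(40*(k**3 + 11*k**2 + 38*k + 40))

t_(k+1)/t_k = (k + 2)*(3*k + 13)/((k + 7)*(3*k + 10)).
Normal form (A,B,C) = (k + 2, k + 7, k + 10/3).
Key eq: (k + 2)·f(k+1) = (k + 6)·f(k) + (k + 10/3).
deg f ≤ 4 (via 1,1,1).
Solving with deg f ≤ 4: f(k) = k*(k + 3)*(k**2 + 11*k + 38)/120.
Then R = B(k−1)f/C = k*(k + 3)*(k + 6)*(k**2 + 11*k + 38)/(40*(3*k + 10)), so s_k = R(k)·t_k = k*(-k**2 - 11*k - 38)/(40*(k**3 + 11*k**2 + 38*k + 40)).
Check: Δs_k = (-3*k - 10)/(k**5 + 20*k**4 + 155*k**3 + 580*k**2 + 1044*k + 720). ✓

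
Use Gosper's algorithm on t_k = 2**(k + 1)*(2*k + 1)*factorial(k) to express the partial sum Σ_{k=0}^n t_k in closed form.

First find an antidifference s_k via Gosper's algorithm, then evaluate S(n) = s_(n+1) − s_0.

S(n) = 4*2**n*factorial(n + 1) - 2

t_(k+1)/t_k = 2*(k + 1)*(2*k + 3)/(2*k + 1).
Gosper form: A/B · C(k+1)/C(k) with A=2*k + 2, B=1, C=k + 1/2.
Set up (2*k + 2)·f(k+1) − (1)·f(k) − (k + 1/2) = 0.
Degrees (1,0,1) ⇒ d ≤ 0.
Solve for f: f(k) = 1/2 (degree 0 ≤ 0).
Get s_k = R·t_k = 2**(k + 1)*factorial(k) with R(k) = B(k−1)f(k)/C(k) = 1/(2*k + 1).
Check: Δs_k = 2**(k + 1)*(2*k + 1)*factorial(k). ✓
Telescope: S(n) = s_(n+1) − s_(0) = 2**(n + 2)*factorial(n + 1) − (2) = 4*2**n*factorial(n + 1) - 2.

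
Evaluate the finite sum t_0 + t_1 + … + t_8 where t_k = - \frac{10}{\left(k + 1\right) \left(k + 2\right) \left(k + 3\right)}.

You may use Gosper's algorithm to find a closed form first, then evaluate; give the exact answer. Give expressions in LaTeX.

Σ = -27/11

t_(k+1)/t_k = (k + 1)/(k + 4).
Factor: A=k + 1; B=k + 4; C=1.
Key eq: (k + 1)·f(k+1) = (k + 3)·f(k) + (1).
Bound: deg f ≤ 2.
Coefficient equations give f(k) = k*(k + 3)/4.
Get s_k = R·t_k = 5*k*(-k - 3)/(2*(k + 1)*(k + 2)) with R(k) = B(k−1)f(k)/C(k) = k*(k + 3)**2/4.
s_(k+1) − s_k = -10/(k**3 + 6*k**2 + 11*k + 6) = t_k.
Telescoping: Σ = s_(9) − s_(0) = -27/11 − (0) = -27/11.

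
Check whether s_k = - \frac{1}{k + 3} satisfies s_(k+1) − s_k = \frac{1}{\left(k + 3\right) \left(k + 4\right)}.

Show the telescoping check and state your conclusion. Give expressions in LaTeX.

valid; difference matches t_k

s_(k+1) = -1/(k + 4)
s_(k+1) − s_k = 1/((k + 3)*(k + 4))
(s_(k+1) − s_k) − t_k = 0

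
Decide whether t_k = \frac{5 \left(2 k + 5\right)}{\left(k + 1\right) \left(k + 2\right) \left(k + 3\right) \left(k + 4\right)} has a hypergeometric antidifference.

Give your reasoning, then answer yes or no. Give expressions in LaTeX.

Ratio r(k) = (k + 1)*(2*k + 7)/((k + 5)*(2*k + 5)).
So A=k + 1 and B=k + 5, with C=k + 5/2.
Need (k + 1)·f(k+1) − (k + 4)·f(k) = k + 5/2.
deg f ≤ 3 (via 1,1,1).
Solve for f: f(k) = k*(k + 2)*(k + 4)/6 (degree 3 ≤ 3).
So s_k = (B(k−1)f/C)·t_k = (k*(k + 2)*(k + 4)**2/(3*(2*k + 5)))·t_k = 5*k*(k + 4)/(3*(k**2 + 4*k + 3)).
Check: Δs_k = 5*(2*k + 5)/(k**4 + 10*k**3 + 35*k**2 + 50*k + 24). ✓

Yes. s_k = \frac{5 k \left(k + 4\right)}{3 \left(k^{2} + 4 k + 3\right)}.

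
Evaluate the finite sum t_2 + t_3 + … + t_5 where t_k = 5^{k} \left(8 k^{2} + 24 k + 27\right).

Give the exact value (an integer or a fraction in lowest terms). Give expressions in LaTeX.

Compute t_(k+1)/t_k: get 5*(8*k**2 + 40*k + 59)/(8*k**2 + 24*k + 27).
So A=5 and B=1, with C=k**2 + 3*k + 27/8.
f must satisfy (5)·f(k+1) − (1)·f(k) = k**2 + 3*k + 27/8.
From deg A=0, deg B=0, deg C=2: d=2.
Solving with deg f ≤ 2: f(k) = (2*k**2 + k + 3)/8.
R(k) = B(k−1)·f(k)/C(k) = (2*k**2 + k + 3)/(8*k**2 + 24*k + 27); s_k = R·t_k = 5**k*(2*k**2 + k + 3).
Δs = 5**k*(8*k**2 + 24*k + 27), as required.
Sum = s_(6) − s_(2); s_(6) = 1265625, s_(2) = 325 ⇒ 1265300.

Σ = 1265300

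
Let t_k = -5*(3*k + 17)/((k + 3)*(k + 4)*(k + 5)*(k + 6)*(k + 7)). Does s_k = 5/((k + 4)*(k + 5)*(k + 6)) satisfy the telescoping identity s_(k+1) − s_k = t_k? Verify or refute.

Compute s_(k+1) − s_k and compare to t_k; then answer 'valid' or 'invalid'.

Invalid: residual 40/(k**5 + 25*k**4 + 245*k**3 + 1175*k**2 + 2754*k + 2520) ≠ 0.

s_(k+1) = 5/((k + 5)*(k + 6)*(k + 7))
s_(k+1) − s_k = -15/((k + 4)*(k + 5)*(k + 6)*(k + 7))
(s_(k+1) − s_k) − t_k = 40/((k + 3)*(k + 4)*(k + 5)*(k + 6)*(k + 7))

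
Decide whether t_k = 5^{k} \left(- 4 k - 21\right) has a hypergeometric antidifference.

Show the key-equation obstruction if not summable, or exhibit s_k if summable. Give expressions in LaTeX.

t_(k+1)/t_k = 5*(4*k + 25)/(4*k + 21).
Normal form (A,B,C) = (5, 1, k + 21/4).
Key eq: (5)·f(k+1) = (1)·f(k) + (k + 21/4).
deg f ≤ 1 (via 0,0,1).
Coefficient equations give f(k) = (k + 4)/4.
So s_k = (B(k−1)f/C)·t_k = ((k + 4)/(4*k + 21))·t_k = 5**k*(-k - 4).
Verify: 5**k*(-4*k - 21) matches t_k.

Yes. s_k = 5^{k} \left(- k - 4\right).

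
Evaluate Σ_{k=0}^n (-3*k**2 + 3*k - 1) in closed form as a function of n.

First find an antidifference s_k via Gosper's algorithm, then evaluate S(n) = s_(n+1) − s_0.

S(n) = -n**3 - 1

The ratio is (3*k**2 + 3*k + 1)/(3*k**2 - 3*k + 1).
So A=1 and B=1, with C=k**2 - k + 1/3.
Need (1)·f(k+1) − (1)·f(k) = k**2 - k + 1/3.
From deg A=0, deg B=0, deg C=2: d=3.
Match coefficients ⇒ f(k) = k*(k**2 - 3*k + 3)/3.
Then R = B(k−1)f/C = k*(k**2 - 3*k + 3)/(3*k**2 - 3*k + 1), so s_k = R(k)·t_k = k*(-k**2 + 3*k - 3).
Check: Δs_k = -3*k**2 + 3*k - 1. ✓
Evaluate: s_(n+1) = -n**3 - 1; subtract s_(0) = 0 ⇒ S(n) = -n**3 - 1.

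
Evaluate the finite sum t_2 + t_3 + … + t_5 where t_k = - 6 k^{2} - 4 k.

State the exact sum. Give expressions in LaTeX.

r(k) = (3*k**2 + 8*k + 5)/(k*(3*k + 2)) after simplifying.
A = 1, B = 1, C = k**2 + 2*k/3.
Set up (1)·f(k+1) − (1)·f(k) − (k**2 + 2*k/3) = 0.
From deg A=0, deg B=0, deg C=2: d=3.
Solving with deg f ≤ 3: f(k) = k*(k - 1)*(2*k + 1)/6.
Get s_k = R·t_k = k*(-2*k**2 + k + 1) with R(k) = B(k−1)f(k)/C(k) = (k - 1)*(2*k + 1)/(2*(3*k + 2)).
Verify: 2*k*(-3*k - 2) matches t_k.
Telescoping: Σ = s_(6) − s_(2) = -390 − (-10) = -380.

Σ = -380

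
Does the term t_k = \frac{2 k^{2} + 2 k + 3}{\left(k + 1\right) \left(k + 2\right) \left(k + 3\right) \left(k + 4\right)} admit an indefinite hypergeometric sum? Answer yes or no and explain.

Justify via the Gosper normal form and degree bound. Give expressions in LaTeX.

Yes. s_k = \frac{k \left(k^{2} + 2 k + 3\right)}{2 \left(k + 1\right) \left(k + 2\right) \left(k + 3\right)}.

Ratio r(k) = (k + 1)*(2*k + 2*(k + 1)**2 + 5)/((k + 5)*(2*k**2 + 2*k + 3)).
Factor: A=k + 1; B=k + 5; C=k**2 + k + 3/2.
Need (k + 1)·f(k+1) − (k + 4)·f(k) = k**2 + k + 3/2.
Bound: deg f ≤ 3.
Solve for f: f(k) = k*(k**2 + 2*k + 3)/4 (degree 3 ≤ 3).
So s_k = (B(k−1)f/C)·t_k = (k*(k + 4)*(k**2 + 2*k + 3)/(2*(2*k**2 + 2*k + 3)))·t_k = k*(k**2 + 2*k + 3)/(2*(k + 1)*(k + 2)*(k + 3)).
Δs = (2*k**2 + 2*k + 3)/(k**4 + 10*k**3 + 35*k**2 + 50*k + 24), as required.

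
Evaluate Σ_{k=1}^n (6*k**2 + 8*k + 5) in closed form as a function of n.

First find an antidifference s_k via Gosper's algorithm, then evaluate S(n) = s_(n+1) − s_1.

S(n) = n*(2*n**2 + 7*n + 10)

Ratio r(k) = (6*k**2 + 20*k + 19)/(6*k**2 + 8*k + 5).
Normal form (A,B,C) = (1, 1, k**2 + 4*k/3 + 5/6).
Key eq: (1)·f(k+1) = (1)·f(k) + (k**2 + 4*k/3 + 5/6).
Degrees (0,0,2) ⇒ d ≤ 3.
Coefficient equations give f(k) = k*(2*k**2 + k + 2)/6.
Certificate R = B(k−1)f/C = k*(2*k**2 + k + 2)/(6*k**2 + 8*k + 5) gives s_k = k*(2*k**2 + k + 2).
s_(k+1) − s_k = 6*k**2 + 8*k + 5 = t_k.
Telescope: S(n) = s_(n+1) − s_(1) = 2*n**3 + 7*n**2 + 10*n + 5 − (5) = n*(2*n**2 + 7*n + 10).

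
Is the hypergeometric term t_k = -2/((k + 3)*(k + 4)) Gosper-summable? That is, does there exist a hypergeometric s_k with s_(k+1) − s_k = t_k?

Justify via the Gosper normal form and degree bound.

Ratio r(k) = (k + 3)/(k + 5).
Take A(k)=k + 3, B(k)=k + 5, C(k)=1.
Key eq: (k + 3)·f(k+1) = (k + 4)·f(k) + (1).
From deg A=1, deg B=1, deg C=0: d=1.
Solve for f: f(k) = k/3 (degree 1 ≤ 1).
So s_k = (B(k−1)f/C)·t_k = (k*(k + 4)/3)·t_k = -2*k/(3*k + 9).
Δs = -2/(k**2 + 7*k + 12), as required.

Yes. s_k = -2*k/(3*k + 9).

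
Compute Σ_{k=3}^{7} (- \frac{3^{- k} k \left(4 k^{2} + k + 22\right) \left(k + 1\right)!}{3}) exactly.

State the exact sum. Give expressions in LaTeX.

r(k) = (k + 1)*(k + 2)*(k + 4*(k + 1)**2 + 23)/(3*k*(4*k**2 + k + 22)) after simplifying.
Normal form (A,B,C) = (k/3 + 2/3, 1, k**3 + k**2/4 + 11*k/2).
Set up (k/3 + 2/3)·f(k+1) − (1)·f(k) − (k**3 + k**2/4 + 11*k/2) = 0.
Bound: deg f ≤ 2.
Solve for f: f(k) = 3*(4*k**2 - 3*k + 2)/4 (degree 2 ≤ 2).
So s_k = (B(k−1)f/C)·t_k = (3*(4*k**2 - 3*k + 2)/(k*(4*k**2 + k + 22)))·t_k = -(4*k**2 - 3*k + 2)*factorial(k + 1)/3**k.
Verify: -k*(4*k**2 + k + 22)*factorial(k + 1)/(3*3**k) matches t_k.
Evaluate s at k=8 and k=3: -116480/9 and -232/9; difference -116248/9.

Σ = -116248/9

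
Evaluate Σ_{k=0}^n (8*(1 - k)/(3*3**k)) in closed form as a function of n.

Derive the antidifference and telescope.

r(k) = k/(3*(k - 1)) after simplifying.
A = 1/3, B = 1, C = k - 1.
Solve (1/3)·f(k+1) − (1)·f(k) = k - 1.
d = 1 from the (0,0,1) case.
Match coefficients ⇒ f(k) = -3*(2*k - 1)/4.
Get s_k = R·t_k = 2*(2*k - 1)/3**k with R(k) = B(k−1)f(k)/C(k) = -3*(2*k - 1)/(4*(k - 1)).
Verify: 8*(1 - k)/(3*3**k) matches t_k.
Telescope: S(n) = s_(n+1) − s_(0) = 2*3**(-n - 1)*(2*n + 1) − (-2) = 2*(3*3**n + 2*n + 1)/(3*3**n).

S(n) = 2*(3*3**n + 2*n + 1)/(3*3**n)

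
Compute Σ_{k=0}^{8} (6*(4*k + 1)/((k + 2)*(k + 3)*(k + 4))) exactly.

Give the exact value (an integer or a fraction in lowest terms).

Σ = 117/44

Ratio r(k) = (k + 2)*(4*k + 5)/((k + 5)*(4*k + 1)).
Factor: A=k + 2; B=k + 5; C=k + 1/4.
f must satisfy (k + 2)·f(k+1) − (k + 4)·f(k) = k + 1/4.
Degrees (1,1,1) ⇒ d ≤ 2.
Solving with deg f ≤ 2: f(k) = k*(3*k - 1)/16.
Certificate R = B(k−1)f/C = k*(k + 4)*(3*k - 1)/(4*(4*k + 1)) gives s_k = 3*k*(3*k - 1)/(2*(k + 2)*(k + 3)).
Check: Δs_k = 6*(4*k + 1)/(k**3 + 9*k**2 + 26*k + 24). ✓
Σ_(k=0)^(8) t_k = s_(9) − s_(0) = 117/44 − (0) = 117/44.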